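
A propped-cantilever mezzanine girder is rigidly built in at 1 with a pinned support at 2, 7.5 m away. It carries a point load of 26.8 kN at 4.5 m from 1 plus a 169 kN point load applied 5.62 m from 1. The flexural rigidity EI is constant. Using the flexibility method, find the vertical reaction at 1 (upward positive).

R_1 = 77.44 kN

Choose R_2 as the redundant. The primary structure is the cantilever fixed at 1.
Downward deflection at the released point 2 due to the loads:
  point load 26.8 at a = 4.5: Pa²(3L − a)/(6EI) = 1628/EI
  point load 169 at a = 5.62: Pa²(3L − a)/(6EI) = 15017/EI
  δ_0 = 16645/EI
Tip deflection under a unit load at 2: L³/(3EI) = 140.6/EI.
The prop prevents deflection at 2: R_2 = δ_0/δ_{22} = 16645/140.6 = 118.4 kN.
Vertical equilibrium: R_1 = ΣP − R_2 = 195.8 − 118.4 = 77.44 kN.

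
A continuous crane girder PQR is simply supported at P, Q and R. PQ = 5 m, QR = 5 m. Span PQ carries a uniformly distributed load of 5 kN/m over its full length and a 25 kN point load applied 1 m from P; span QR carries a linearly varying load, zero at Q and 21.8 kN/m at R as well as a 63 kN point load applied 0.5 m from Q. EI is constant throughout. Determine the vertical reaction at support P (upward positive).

Take M_Q as the redundant. Released structure: two simple spans PQ and QR with a hinge at Q.
Discontinuity in slope at Q on the released structure — sum the simple-span end rotations:
  span PQ: UDL 5: wL³/(24EI) = 26.04/EI
  span PQ: point load 25 at a = 1: Pab(L + a)/(6LEI) = 20/EI
  span QR: triangular load, peak 21.8: 7w₀L³/(360EI) = 52.99/EI
  span QR: point load 63 at a = 0.5: Pab(L + b)/(6LEI) = 44.89/EI
  relative rotation θ_0 = (46.04 + 97.87)/EI = 143.9/EI
A unit hogging moment at Q produces rotation L₁/(3EI) + L₂/(3EI) = 3.333/EI.
Slope continuity at Q: θ_0 = M_Q·3.333/EI, so M_Q = 143.9/3.333 = 43.17 kN·m (hogging).
Span PQ, ΣM about P with M_Q applied at Q: R_Q^{PQ}·5 = 87.5 + 43.17, so R_Q^{PQ} = 26.13 kN and R_P = 50 − 26.13 = 23.87 kN.

R_P = 23.87 kN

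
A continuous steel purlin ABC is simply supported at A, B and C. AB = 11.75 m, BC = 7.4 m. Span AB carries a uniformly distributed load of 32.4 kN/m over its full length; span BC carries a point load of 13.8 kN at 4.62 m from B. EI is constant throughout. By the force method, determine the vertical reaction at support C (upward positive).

Insert a hinge at B; M_B is the redundant, and each span becomes simply supported.
Rotations at B on the released spans (each span's end-slope, ×1/EI):
  span AB: UDL 32.4: wL³/(24EI) = 2190/EI
  span BC: point load 13.8 at a = 4.62: Pab(L + b)/(6LEI) = 40.64/EI
  relative rotation θ_0 = (2190 + 40.64)/EI = 2231/EI
A unit hogging moment at B produces rotation L₁/(3EI) + L₂/(3EI) = 6.383/EI.
Slope continuity at B: θ_0 = M_B·6.383/EI, so M_B = 2231/6.383 = 349.4 kN·m (hogging).
Span BC, ΣM about C: R_B^{BC}·7.4 = 38.36 + 349.4, so R_B^{BC} = 52.41 kN and R_C = 13.8 − 52.41 = -38.61 kN.

R_C = -38.61 kN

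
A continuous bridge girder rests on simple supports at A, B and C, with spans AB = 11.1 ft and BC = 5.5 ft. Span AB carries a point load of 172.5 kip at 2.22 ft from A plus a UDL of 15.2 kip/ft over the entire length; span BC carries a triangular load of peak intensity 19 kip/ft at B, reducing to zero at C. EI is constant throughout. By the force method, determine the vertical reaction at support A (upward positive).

R_A = 196 kip

Release continuity at B by inserting a hinge; the redundant is the internal moment M_B. The primary structure is two simply-supported spans AB and BC.
End slopes at the hinge B, treating each span as simply supported:
  span AB: point load 172.5 at a = 2.22: Pab(L + a)/(6LEI) = 680.1/EI
  span AB: UDL 15.2: wL³/(24EI) = 866.2/EI
  span BC: triangular load, peak 19: w₀L³/(45EI) = 70.25/EI
  relative rotation θ_0 = (1546 + 70.25)/EI = 1617/EI
A unit hogging moment at B produces rotation L₁/(3EI) + L₂/(3EI) = 5.533/EI.
Slope continuity at B: θ_0 = M_B·5.533/EI, so M_B = 1617/5.533 = 292.1 kip·ft (hogging).
Span AB, ΣM about A with M_B applied at B: R_B^{AB}·11.1 = 1319 + 292.1, so R_B^{AB} = 145.2 kip and R_A = 341.2 − 145.2 = 196 kip.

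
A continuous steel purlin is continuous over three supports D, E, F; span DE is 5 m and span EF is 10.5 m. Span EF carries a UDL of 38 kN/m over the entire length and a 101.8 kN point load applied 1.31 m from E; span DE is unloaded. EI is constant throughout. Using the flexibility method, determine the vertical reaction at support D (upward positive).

R_D = -85.78 kN

Take M_E as the redundant. Released structure: two simple spans DE and EF with a hinge at E.
Discontinuity in slope at E on the released structure — sum the simple-span end rotations:
  span EF: UDL 38: wL³/(24EI) = 1833/EI
  span EF: point load 101.8 at a = 1.31: Pab(L + b)/(6LEI) = 383/EI
  relative rotation θ_0 = (0 + 2216)/EI = 2216/EI
A unit hogging moment at E produces rotation L₁/(3EI) + L₂/(3EI) = 5.167/EI.
Slope continuity at E: θ_0 = M_E·5.167/EI, so M_E = 2216/5.167 = 428.9 kN·m (hogging).
Span DE, ΣM about D with M_E applied at E: R_E^{DE}·5 = 0 + 428.9, so R_E^{DE} = 85.78 kN and R_D = 0 − 85.78 = -85.78 kN.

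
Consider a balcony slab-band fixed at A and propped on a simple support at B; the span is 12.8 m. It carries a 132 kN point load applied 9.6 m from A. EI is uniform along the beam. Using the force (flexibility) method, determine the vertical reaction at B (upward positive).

R_B = 83.53 kN

Remove the prop at B; the released (primary) structure is a cantilever built in at A.
Deflection at B on the released cantilever, summing each load's contribution:
  point load 132 at a = 9.6: Pa²(3L − a)/(6EI) = 58393/EI
Tip deflection under a unit load at B: L³/(3EI) = 699.1/EI.
The prop prevents deflection at B: R_B = δ_0/δ_{BB} = 58393/699.1 = 83.53 kN.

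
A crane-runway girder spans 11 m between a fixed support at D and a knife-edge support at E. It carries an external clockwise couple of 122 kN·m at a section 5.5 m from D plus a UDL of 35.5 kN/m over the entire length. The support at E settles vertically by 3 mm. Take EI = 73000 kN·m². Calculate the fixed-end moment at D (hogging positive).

M_D = 527.1 kN·m

Release the roller at E. Primary structure: cantilever fixed at D.
Deflection at E on the released cantilever, summing each load's contribution:
  clockwise couple 122 at a = 5.5: M₀a(2L − a)/(2EI) = 5536/EI
  UDL 35.5: wL⁴/(8EI) = 64969/EI
  δ_0 = 70505/EI
Tip deflection under a unit load at E: L³/(3EI) = 443.7/EI.
With EI = 73000 kN·m²: δ_0 = 0.96582 m and δ_{EE} = 0.006078 m/kN.
Compatibility — the beam at E must follow the support down by 0.003 m: δ_0 − R_E·δ_{EE} = 0.003, so R_E = (0.96582 − 0.003)/0.006078 = 158.4 kN.
Moment equilibrium about D: M_D = Σ(load moments about D) − R_E·L = 2270 − 158.4×11 = 527.1 kN·m.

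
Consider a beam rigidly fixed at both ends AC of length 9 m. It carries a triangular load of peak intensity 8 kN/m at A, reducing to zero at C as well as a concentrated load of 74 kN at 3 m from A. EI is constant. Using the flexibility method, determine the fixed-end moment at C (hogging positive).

Take the two fixed-end moments M_A, M_C as redundants; the released structure is the simple span AC.
Simple-span end rotations at A and C under the given loads:
  at A: triangular load, peak 8: w₀L³/(45EI) = 129.6/EI
  at C: triangular load, peak 8: 7w₀L³/(360EI) = 113.4/EI
  at A: point load 74 at a = 3: Pab(L + b)/(6LEI) = 370/EI
  at C: point load 74 at a = 3: Pab(L + a)/(6LEI) = 296/EI
  θ_A0 = 499.6/EI,  θ_C0 = 409.4/EI
Flexibility coefficients: a unit moment at one end gives L/(3EI) there and L/(6EI) at the far end, so f₁₁ = f₂₂ = 3/EI and f₁₂ = f₂₁ = 1.5/EI.
Compatibility — zero rotation at each built-in end:
  3 M_A + 1.5 M_C = 499.6
  1.5 M_A + 3 M_C = 409.4
Solving the pair gives M_A = 131.1 kN·m and M_C = 70.93 kN·m (hogging).

M_C = 70.93 kN·m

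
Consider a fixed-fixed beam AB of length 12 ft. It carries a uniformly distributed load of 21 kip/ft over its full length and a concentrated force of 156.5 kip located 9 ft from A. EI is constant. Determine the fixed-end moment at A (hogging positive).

M_A = 340 kip·ft

Take the two fixed-end moments M_A, M_B as redundants; the released structure is the simple span AB.
Simple-span end rotations at A and B under the given loads:
  at A: UDL 21: wL³/(24EI) = 1512/EI
  at B: UDL 21: wL³/(24EI) = 1512/EI
  at A: point load 156.5 at a = 9: Pab(L + b)/(6LEI) = 880.3/EI
  at B: point load 156.5 at a = 9: Pab(L + a)/(6LEI) = 1232/EI
  θ_A0 = 2392/EI,  θ_B0 = 2744/EI
Flexibility coefficients: a unit moment at one end gives L/(3EI) there and L/(6EI) at the far end, so f₁₁ = f₂₂ = 4/EI and f₁₂ = f₂₁ = 2/EI.
Compatibility — zero rotation at each built-in end:
  4 M_A + 2 M_B = 2392
  2 M_A + 4 M_B = 2744
Solving the pair gives M_A = 340 kip·ft and M_B = 516.1 kip·ft (hogging).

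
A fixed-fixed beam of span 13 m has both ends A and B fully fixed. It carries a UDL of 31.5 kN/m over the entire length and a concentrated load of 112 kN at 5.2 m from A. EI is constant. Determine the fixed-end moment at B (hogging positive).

Release both end moments; the primary structure is a simply-supported span AB with redundants M_A and M_B.
Simple-span end rotations at A and B under the given loads:
  at A: UDL 31.5: wL³/(24EI) = 2884/EI
  at B: UDL 31.5: wL³/(24EI) = 2884/EI
  at A: point load 112 at a = 5.2: Pab(L + b)/(6LEI) = 1211/EI
  at B: point load 112 at a = 5.2: Pab(L + a)/(6LEI) = 1060/EI
  θ_A0 = 4095/EI,  θ_B0 = 3944/EI
Flexibility coefficients: a unit moment at one end gives L/(3EI) there and L/(6EI) at the far end, so f₁₁ = f₂₂ = 4.333/EI and f₁₂ = f₂₁ = 2.167/EI.
Compatibility — zero rotation at each built-in end:
  4.333 M_A + 2.167 M_B = 4095
  2.167 M_A + 4.333 M_B = 3944
Solving the pair gives M_A = 653.3 kN·m and M_B = 583.4 kN·m (hogging).

M_B = 583.4 kN·m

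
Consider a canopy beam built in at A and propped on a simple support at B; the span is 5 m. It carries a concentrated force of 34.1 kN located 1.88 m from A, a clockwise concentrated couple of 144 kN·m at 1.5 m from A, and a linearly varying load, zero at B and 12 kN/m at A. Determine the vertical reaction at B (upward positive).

Choose R_B as the redundant. The primary structure is the cantilever fixed at A.
Primary-structure tip deflection at B by superposition:
  point load 34.1 at a = 1.88: Pa²(3L − a)/(6EI) = 263.5/EI
  clockwise couple 144 at a = 1.5: M₀a(2L − a)/(2EI) = 918/EI
  triangular load, peak 12 at the fixed end: w₀L⁴/(30EI) = 250/EI
  δ_0 = 1432/EI
Flexibility coefficient — unit upward force at B: δ_{BB} = L³/(3EI) = 41.67/EI.
The prop prevents deflection at B: R_B = δ_0/δ_{BB} = 1432/41.67 = 34.36 kN.

R_B = 34.36 kN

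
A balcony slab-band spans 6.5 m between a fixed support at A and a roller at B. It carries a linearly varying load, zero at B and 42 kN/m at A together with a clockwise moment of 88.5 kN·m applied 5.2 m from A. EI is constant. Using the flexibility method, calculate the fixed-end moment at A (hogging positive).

Release the roller at B. Primary structure: cantilever fixed at A.
Free-end deflection of the primary structure under the applied loading (downward +):
  triangular load, peak 42 at the fixed end: w₀L⁴/(30EI) = 2499/EI
  clockwise couple 88.5 at a = 5.2: M₀a(2L − a)/(2EI) = 1795/EI
  δ_0 = 4294/EI
Flexibility coefficient — unit upward force at B: δ_{BB} = L³/(3EI) = 91.54/EI.
Compatibility at B: δ_0 − R_B·δ_{BB} = 0, so R_B = 4294/91.54 = 46.91 kN.
Moment equilibrium about A: M_A = Σ(load moments about A) − R_B·L = 384.2 − 46.91×6.5 = 79.36 kN·m.

M_A = 79.36 kN·m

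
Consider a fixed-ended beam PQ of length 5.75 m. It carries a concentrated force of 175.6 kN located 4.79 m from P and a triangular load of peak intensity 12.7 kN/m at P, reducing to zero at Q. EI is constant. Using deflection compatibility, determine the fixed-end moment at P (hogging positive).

Release both end moments; the primary structure is a simply-supported span PQ with redundants M_P and M_Q.
On the primary (simply-supported) span, the end slopes from the loading are:
  at P: point load 175.6 at a = 4.79: Pab(L + b)/(6LEI) = 157/EI
  at Q: point load 175.6 at a = 4.79: Pab(L + a)/(6LEI) = 246.7/EI
  at P: triangular load, peak 12.7: w₀L³/(45EI) = 53.65/EI
  at Q: triangular load, peak 12.7: 7w₀L³/(360EI) = 46.95/EI
  θ_P0 = 210.7/EI,  θ_Q0 = 293.6/EI
Flexibility coefficients: a unit moment at one end gives L/(3EI) there and L/(6EI) at the far end, so f₁₁ = f₂₂ = 1.917/EI and f₁₂ = f₂₁ = 0.9583/EI.
Compatibility — zero rotation at each built-in end:
  1.917 M_P + 0.9583 M_Q = 210.7
  0.9583 M_P + 1.917 M_Q = 293.6
Solving the pair gives M_P = 44.44 kN·m and M_Q = 131 kN·m (hogging).

M_P = 44.44 kN·m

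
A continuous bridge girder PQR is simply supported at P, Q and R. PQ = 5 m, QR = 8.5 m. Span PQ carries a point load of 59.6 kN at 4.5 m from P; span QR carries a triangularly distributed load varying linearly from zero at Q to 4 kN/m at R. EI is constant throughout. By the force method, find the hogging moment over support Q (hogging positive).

M_Q = 20.05 kN·m

Take M_Q as the redundant. Released structure: two simple spans PQ and QR with a hinge at Q.
End slopes at the hinge Q, treating each span as simply supported:
  span PQ: point load 59.6 at a = 4.5: Pab(L + a)/(6LEI) = 42.47/EI
  span QR: triangular load, peak 4: 7w₀L³/(360EI) = 47.77/EI
  relative rotation θ_0 = (42.47 + 47.77)/EI = 90.23/EI
A unit hogging moment at Q produces rotation L₁/(3EI) + L₂/(3EI) = 4.5/EI.
Slope continuity at Q: θ_0 = M_Q·4.5/EI, so M_Q = 90.23/4.5 = 20.05 kN·m (hogging).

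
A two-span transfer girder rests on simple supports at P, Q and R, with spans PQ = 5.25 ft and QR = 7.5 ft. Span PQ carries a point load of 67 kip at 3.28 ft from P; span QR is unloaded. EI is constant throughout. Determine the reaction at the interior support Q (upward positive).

Release continuity at Q by inserting a hinge; the redundant is the internal moment M_Q. The primary structure is two simply-supported spans PQ and QR.
Rotations at Q on the released spans (each span's end-slope, ×1/EI):
  span PQ: point load 67 at a = 3.28: Pab(L + a)/(6LEI) = 117.2/EI
  relative rotation θ_0 = (117.2 + 0)/EI = 117.2/EI
A unit hogging moment at Q produces rotation L₁/(3EI) + L₂/(3EI) = 4.25/EI.
Slope continuity at Q: θ_0 = M_Q·4.25/EI, so M_Q = 117.2/4.25 = 27.58 kip·ft (hogging).
Span PQ, ΣM about P with M_Q applied at Q: R_Q^{PQ}·5.25 = 219.8 + 27.58, so R_Q^{PQ} = 47.11 kip and R_P = 67 − 47.11 = 19.89 kip.
Span QR, ΣM about R: R_Q^{QR}·7.5 = 0 + 27.58, so R_Q^{QR} = 3.678 kip and R_R = 0 − 3.678 = -3.678 kip.
R_Q = 47.11 + 3.678 = 50.79 kip.

R_Q = 50.79 kip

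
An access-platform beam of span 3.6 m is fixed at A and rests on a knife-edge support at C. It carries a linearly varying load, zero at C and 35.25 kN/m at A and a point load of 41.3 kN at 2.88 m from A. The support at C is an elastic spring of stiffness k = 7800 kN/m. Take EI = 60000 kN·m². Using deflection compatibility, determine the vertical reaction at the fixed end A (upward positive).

Choose R_C as the redundant. The primary structure is the cantilever fixed at A.
Free-end deflection of the primary structure under the applied loading (downward +):
  triangular load, peak 35.25 at the fixed end: w₀L⁴/(30EI) = 197.4/EI
  point load 41.3 at a = 2.88: Pa²(3L − a)/(6EI) = 452.2/EI
  δ_0 = 649.5/EI
Tip deflection under a unit load at C: L³/(3EI) = 15.55/EI.
With EI = 60000 kN·m²: δ_0 = 0.010826 m and δ_{CC} = 0.000259 m/kN.
Compatibility — the spring shortens by R_C/k under the reaction it provides: δ_0 − R_C·δ_{CC} = R_C/k. With 1/k = 0.000128 m/kN, R_C = δ_0 / (δ_{CC} + 1/k) = 0.010826 / (0.000259 + 0.000128) = 27.94 kN.
Vertical equilibrium: R_A = ΣP − R_C = 104.8 − 27.94 = 76.81 kN.

R_A = 76.81 kN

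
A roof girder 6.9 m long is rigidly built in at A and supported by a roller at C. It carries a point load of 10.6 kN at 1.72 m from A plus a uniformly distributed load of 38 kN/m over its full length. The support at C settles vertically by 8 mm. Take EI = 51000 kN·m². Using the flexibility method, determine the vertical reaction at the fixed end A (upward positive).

Remove the prop at C; the released (primary) structure is a cantilever built in at A.
Primary-structure tip deflection at C by superposition:
  point load 10.6 at a = 1.72: Pa²(3L − a)/(6EI) = 99.2/EI
  UDL 38: wL⁴/(8EI) = 10767/EI
  δ_0 = 10866/EI
Tip deflection under a unit load at C: L³/(3EI) = 109.5/EI.
With EI = 51000 kN·m²: δ_0 = 0.21306 m and δ_{CC} = 0.002147 m/kN.
Compatibility — the beam at C must follow the support down by 0.008 m: δ_0 − R_C·δ_{CC} = 0.008, so R_C = (0.21306 − 0.008)/0.002147 = 95.5 kN.
Vertical equilibrium: R_A = ΣP − R_C = 272.8 − 95.5 = 177.3 kN.

R_A = 177.3 kN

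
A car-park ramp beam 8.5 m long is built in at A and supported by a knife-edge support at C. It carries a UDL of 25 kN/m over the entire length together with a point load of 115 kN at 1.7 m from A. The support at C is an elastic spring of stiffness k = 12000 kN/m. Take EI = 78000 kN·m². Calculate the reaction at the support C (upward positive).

Choose R_C as the redundant. The primary structure is the cantilever fixed at A.
Free-end deflection of the primary structure under the applied loading (downward +):
  UDL 25: wL⁴/(8EI) = 16313/EI
  point load 115 at a = 1.7: Pa²(3L − a)/(6EI) = 1318/EI
  δ_0 = 17631/EI
Flexibility coefficient — unit upward force at C: δ_{CC} = L³/(3EI) = 204.7/EI.
With EI = 78000 kN·m²: δ_0 = 0.22604 m and δ_{CC} = 0.002624 m/kN.
Compatibility — the spring shortens by R_C/k under the reaction it provides: δ_0 − R_C·δ_{CC} = R_C/k. With 1/k = 0.000083 m/kN, R_C = δ_0 / (δ_{CC} + 1/k) = 0.22604 / (0.002624 + 0.000083) = 83.48 kN.

R_C = 83.48 kN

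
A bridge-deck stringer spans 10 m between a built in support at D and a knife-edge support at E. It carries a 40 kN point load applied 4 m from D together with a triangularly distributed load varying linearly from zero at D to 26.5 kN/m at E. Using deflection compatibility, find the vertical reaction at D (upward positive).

R_D = 91.31 kN

Remove the prop at E; the released (primary) structure is a cantilever built in at D.
Downward deflection at the released point E due to the loads:
  point load 40 at a = 4: Pa²(3L − a)/(6EI) = 2773/EI
  triangular load, peak 26.5 at the free end: 11w₀L⁴/(120EI) = 24292/EI
  δ_0 = 27065/EI
Tip deflection under a unit load at E: L³/(3EI) = 333.3/EI.
The prop prevents deflection at E: R_E = δ_0/δ_{EE} = 27065/333.3 = 81.19 kN.
Vertical equilibrium: R_D = ΣP − R_E = 172.5 − 81.19 = 91.31 kN.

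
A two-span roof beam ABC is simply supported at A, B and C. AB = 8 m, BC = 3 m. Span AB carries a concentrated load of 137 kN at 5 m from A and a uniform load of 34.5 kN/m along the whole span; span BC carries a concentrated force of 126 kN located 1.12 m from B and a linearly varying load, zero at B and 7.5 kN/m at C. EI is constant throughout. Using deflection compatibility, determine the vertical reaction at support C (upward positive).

Release continuity at B by inserting a hinge; the redundant is the internal moment M_B. The primary structure is two simply-supported spans AB and BC.
Rotations at B on the released spans (each span's end-slope, ×1/EI):
  span AB: point load 137 at a = 5: Pab(L + a)/(6LEI) = 556.6/EI
  span AB: UDL 34.5: wL³/(24EI) = 736/EI
  span BC: point load 126 at a = 1.12: Pab(L + b)/(6LEI) = 71.93/EI
  span BC: triangular load, peak 7.5: 7w₀L³/(360EI) = 3.938/EI
  relative rotation θ_0 = (1293 + 75.86)/EI = 1368/EI
A unit hogging moment at B produces rotation L₁/(3EI) + L₂/(3EI) = 3.667/EI.
Compatibility: M_B·(L₁+L₂)/(3EI) = θ_0, giving M_B = 373.2 kN·m (hogging).
Span BC, ΣM about C: R_B^{BC}·3 = 248.1 + 373.2, so R_B^{BC} = 207.1 kN and R_C = 137.2 − 207.1 = -69.86 kN.

R_C = -69.86 kN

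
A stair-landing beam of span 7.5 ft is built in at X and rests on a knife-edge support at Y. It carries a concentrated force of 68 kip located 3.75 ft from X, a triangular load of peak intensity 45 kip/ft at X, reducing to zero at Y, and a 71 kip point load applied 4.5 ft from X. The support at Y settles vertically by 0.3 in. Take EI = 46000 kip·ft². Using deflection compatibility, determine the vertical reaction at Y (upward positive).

R_Y = 77.49 kip

Choose R_Y as the redundant. The primary structure is the cantilever fixed at X.
Free-end deflection of the primary structure under the applied loading (downward +):
  point load 68 at a = 3.75: Pa²(3L − a)/(6EI) = 2988/EI
  triangular load, peak 45 at the fixed end: w₀L⁴/(30EI) = 4746/EI
  point load 71 at a = 4.5: Pa²(3L − a)/(6EI) = 4313/EI
  δ_0 = 12048/EI
Flexibility coefficient — unit upward force at Y: δ_{YY} = L³/(3EI) = 140.6/EI.
With EI = 46000 kip·ft²: δ_0 = 0.2619 ft and δ_{YY} = 0.003057 ft/kip.
Compatibility — the beam at Y must follow the support down by 0.025 ft: δ_0 − R_Y·δ_{YY} = 0.025, so R_Y = (0.2619 − 0.025)/0.003057 = 77.49 kip.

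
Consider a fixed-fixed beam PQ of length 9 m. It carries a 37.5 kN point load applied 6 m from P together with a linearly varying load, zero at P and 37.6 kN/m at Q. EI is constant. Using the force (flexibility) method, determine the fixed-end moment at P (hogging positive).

M_P = 126.5 kN·m

Take the two fixed-end moments M_P, M_Q as redundants; the released structure is the simple span PQ.
End rotations of the released simple span under the applied load (×1/EI):
  at P: point load 37.5 at a = 6: Pab(L + b)/(6LEI) = 150/EI
  at Q: point load 37.5 at a = 6: Pab(L + a)/(6LEI) = 187.5/EI
  at P: triangular load, peak 37.6: 7w₀L³/(360EI) = 533/EI
  at Q: triangular load, peak 37.6: w₀L³/(45EI) = 609.1/EI
  θ_P0 = 683/EI,  θ_Q0 = 796.6/EI
Flexibility coefficients: a unit moment at one end gives L/(3EI) there and L/(6EI) at the far end, so f₁₁ = f₂₂ = 3/EI and f₁₂ = f₂₁ = 1.5/EI.
Compatibility — zero rotation at each built-in end:
  3 M_P + 1.5 M_Q = 683
  1.5 M_P + 3 M_Q = 796.6
Solving the pair gives M_P = 126.5 kN·m and M_Q = 202.3 kN·m (hogging).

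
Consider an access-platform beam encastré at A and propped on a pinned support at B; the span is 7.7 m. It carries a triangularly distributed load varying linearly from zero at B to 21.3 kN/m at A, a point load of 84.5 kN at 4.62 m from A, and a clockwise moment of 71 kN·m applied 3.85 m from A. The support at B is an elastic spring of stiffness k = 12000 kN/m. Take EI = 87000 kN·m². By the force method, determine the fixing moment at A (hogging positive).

Take the reaction at B as the redundant and release it; the primary structure is a cantilever fixed at A.
Free-end deflection of the primary structure under the applied loading (downward +):
  triangular load, peak 21.3 at the fixed end: w₀L⁴/(30EI) = 2496/EI
  point load 84.5 at a = 4.62: Pa²(3L − a)/(6EI) = 5555/EI
  clockwise couple 71 at a = 3.85: M₀a(2L − a)/(2EI) = 1579/EI
  δ_0 = 9630/EI
Flexibility coefficient — unit upward force at B: δ_{BB} = L³/(3EI) = 152.2/EI.
With EI = 87000 kN·m²: δ_0 = 0.11068 m and δ_{BB} = 0.001749 m/kN.
Compatibility — the spring shortens by R_B/k under the reaction it provides: δ_0 − R_B·δ_{BB} = R_B/k. With 1/k = 0.000083 m/kN, R_B = δ_0 / (δ_{BB} + 1/k) = 0.11068 / (0.001749 + 0.000083) = 60.4 kN.
Moment equilibrium about A: M_A = Σ(load moments about A) − R_B·L = 671.9 − 60.4×7.7 = 206.8 kN·m.

M_A = 206.8 kN·m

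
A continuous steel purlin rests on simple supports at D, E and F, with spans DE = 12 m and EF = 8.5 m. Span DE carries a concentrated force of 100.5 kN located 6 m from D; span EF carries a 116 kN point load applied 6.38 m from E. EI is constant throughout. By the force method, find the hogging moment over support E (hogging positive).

Insert a hinge at E; M_E is the redundant, and each span becomes simply supported.
Rotations at E on the released spans (each span's end-slope, ×1/EI):
  span DE: point load 100.5 at a = 6: Pab(L + a)/(6LEI) = 904.5/EI
  span EF: point load 116 at a = 6.38: Pab(L + b)/(6LEI) = 326.7/EI
  relative rotation θ_0 = (904.5 + 326.7)/EI = 1231/EI
A unit hogging moment at E produces rotation L₁/(3EI) + L₂/(3EI) = 6.833/EI.
Slope continuity at E: θ_0 = M_E·6.833/EI, so M_E = 1231/6.833 = 180.2 kN·m (hogging).

M_E = 180.2 kN·m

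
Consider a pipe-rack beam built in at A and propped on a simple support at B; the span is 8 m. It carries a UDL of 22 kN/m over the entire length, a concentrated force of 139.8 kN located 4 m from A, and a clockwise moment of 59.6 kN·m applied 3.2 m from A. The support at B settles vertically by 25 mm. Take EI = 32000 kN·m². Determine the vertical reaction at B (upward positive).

R_B = 112.2 kN

Take the reaction at B as the redundant and release it; the primary structure is a cantilever fixed at A.
Free-end deflection of the primary structure under the applied loading (downward +):
  UDL 22: wL⁴/(8EI) = 11264/EI
  point load 139.8 at a = 4: Pa²(3L − a)/(6EI) = 7456/EI
  clockwise couple 59.6 at a = 3.2: M₀a(2L − a)/(2EI) = 1221/EI
  δ_0 = 19941/EI
Tip deflection under a unit load at B: L³/(3EI) = 170.7/EI.
With EI = 32000 kN·m²: δ_0 = 0.62314 m and δ_{BB} = 0.005333 m/kN.
Compatibility — the beam at B must follow the support down by 0.025 m: δ_0 − R_B·δ_{BB} = 0.025, so R_B = (0.62314 − 0.025)/0.005333 = 112.2 kN.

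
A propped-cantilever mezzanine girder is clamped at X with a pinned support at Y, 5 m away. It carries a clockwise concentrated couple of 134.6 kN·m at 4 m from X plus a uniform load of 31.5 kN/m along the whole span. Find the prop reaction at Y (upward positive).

R_Y = 97.83 kN

Remove the prop at Y; the released (primary) structure is a cantilever built in at X.
Primary-structure tip deflection at Y by superposition:
  clockwise couple 134.6 at a = 4: M₀a(2L − a)/(2EI) = 1615/EI
  UDL 31.5: wL⁴/(8EI) = 2461/EI
  δ_0 = 4076/EI
Flexibility coefficient — unit upward force at Y: δ_{YY} = L³/(3EI) = 41.67/EI.
Compatibility at Y: δ_0 − R_Y·δ_{YY} = 0, so R_Y = 4076/41.67 = 97.83 kN.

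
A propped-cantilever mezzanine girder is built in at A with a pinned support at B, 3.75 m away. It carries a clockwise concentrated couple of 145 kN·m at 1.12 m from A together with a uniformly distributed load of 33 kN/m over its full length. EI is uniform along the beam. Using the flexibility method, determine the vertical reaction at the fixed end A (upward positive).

R_A = 47.87 kN

Choose R_B as the redundant. The primary structure is the cantilever fixed at A.
Free-end deflection of the primary structure under the applied loading (downward +):
  clockwise couple 145 at a = 1.12: M₀a(2L − a)/(2EI) = 518.1/EI
  UDL 33: wL⁴/(8EI) = 815.7/EI
  δ_0 = 1334/EI
Tip deflection under a unit load at B: L³/(3EI) = 17.58/EI.
The prop prevents deflection at B: R_B = δ_0/δ_{BB} = 1334/17.58 = 75.88 kN.
Vertical equilibrium: R_A = ΣP − R_B = 123.8 − 75.88 = 47.87 kN.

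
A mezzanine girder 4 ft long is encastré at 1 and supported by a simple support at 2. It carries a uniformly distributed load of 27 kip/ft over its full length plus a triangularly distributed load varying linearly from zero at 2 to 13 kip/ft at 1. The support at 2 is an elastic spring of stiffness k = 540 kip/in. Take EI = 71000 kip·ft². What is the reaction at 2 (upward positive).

Take the reaction at 2 as the redundant and release it; the primary structure is a cantilever fixed at 1.
Deflection at 2 on the released cantilever, summing each load's contribution:
  UDL 27: wL⁴/(8EI) = 864/EI
  triangular load, peak 13 at the fixed end: w₀L⁴/(30EI) = 110.9/EI
  δ_0 = 974.9/EI
Flexibility coefficient — unit upward force at 2: δ_{22} = L³/(3EI) = 21.33/EI.
With EI = 71000 kip·ft²: δ_0 = 0.013731 ft and δ_{22} = 0.0003 ft/kip.
Compatibility — the spring shortens by R_2/k under the reaction it provides: δ_0 − R_2·δ_{22} = R_2/k. With 1/k = 1/(540×12) ft/kip = 0.000154 ft/kip, R_2 = δ_0 / (δ_{22} + 1/k) = 0.013731 / (0.0003 + 0.000154) = 30.19 kip.

R_2 = 30.19 kip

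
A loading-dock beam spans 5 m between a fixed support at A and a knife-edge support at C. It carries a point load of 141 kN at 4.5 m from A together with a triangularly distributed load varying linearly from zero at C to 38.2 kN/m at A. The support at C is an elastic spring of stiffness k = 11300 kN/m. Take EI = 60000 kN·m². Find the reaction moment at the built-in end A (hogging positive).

Release the roller at C. Primary structure: cantilever fixed at A.
Free-end deflection of the primary structure under the applied loading (downward +):
  point load 141 at a = 4.5: Pa²(3L − a)/(6EI) = 4997/EI
  triangular load, peak 38.2 at the fixed end: w₀L⁴/(30EI) = 795.8/EI
  δ_0 = 5793/EI
Flexibility coefficient — unit upward force at C: δ_{CC} = L³/(3EI) = 41.67/EI.
With EI = 60000 kN·m²: δ_0 = 0.096542 m and δ_{CC} = 0.000694 m/kN.
Compatibility — the spring shortens by R_C/k under the reaction it provides: δ_0 − R_C·δ_{CC} = R_C/k. With 1/k = 0.000088 m/kN, R_C = δ_0 / (δ_{CC} + 1/k) = 0.096542 / (0.000694 + 0.000088) = 123.3 kN.
Moment equilibrium about A: M_A = Σ(load moments about A) − R_C·L = 793.7 − 123.3×5 = 177.1 kN·m.

M_A = 177.1 kN·m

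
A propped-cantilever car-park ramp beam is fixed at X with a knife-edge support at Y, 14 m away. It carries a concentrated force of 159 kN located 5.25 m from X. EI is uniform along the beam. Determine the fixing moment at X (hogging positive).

M_X = 423.9 kN·m

Release the roller at Y. Primary structure: cantilever fixed at X.
Primary-structure tip deflection at Y by superposition:
  point load 159 at a = 5.25: Pa²(3L − a)/(6EI) = 26842/EI
Tip deflection under a unit load at Y: L³/(3EI) = 914.7/EI.
The prop prevents deflection at Y: R_Y = δ_0/δ_{YY} = 26842/914.7 = 29.35 kN.
Moment equilibrium about X: M_X = Σ(load moments about X) − R_Y·L = 834.8 − 29.35×14 = 423.9 kN·m.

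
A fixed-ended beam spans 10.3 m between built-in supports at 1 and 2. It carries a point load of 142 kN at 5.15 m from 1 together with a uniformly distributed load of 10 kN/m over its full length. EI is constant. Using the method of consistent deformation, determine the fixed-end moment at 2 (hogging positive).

M_2 = 271.2 kN·m

Take the two fixed-end moments M_1, M_2 as redundants; the released structure is the simple span 12.
Simple-span end rotations at 1 and 2 under the given loads:
  at 1: point load 142 at a = 5.15: Pab(L + b)/(6LEI) = 941.5/EI
  at 2: point load 142 at a = 5.15: Pab(L + a)/(6LEI) = 941.5/EI
  at 1: UDL 10: wL³/(24EI) = 455.3/EI
  at 2: UDL 10: wL³/(24EI) = 455.3/EI
  θ_10 = 1397/EI,  θ_20 = 1397/EI
Flexibility coefficients: a unit moment at one end gives L/(3EI) there and L/(6EI) at the far end, so f₁₁ = f₂₂ = 3.433/EI and f₁₂ = f₂₁ = 1.717/EI.
Compatibility — zero rotation at each built-in end:
  3.433 M_1 + 1.717 M_2 = 1397
  1.717 M_1 + 3.433 M_2 = 1397
Solving the pair gives M_1 = 271.2 kN·m and M_2 = 271.2 kN·m (hogging).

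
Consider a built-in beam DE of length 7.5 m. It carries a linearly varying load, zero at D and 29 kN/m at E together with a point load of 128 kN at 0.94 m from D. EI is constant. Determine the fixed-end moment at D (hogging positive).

Release both end moments; the primary structure is a simply-supported span DE with redundants M_D and M_E.
On the primary (simply-supported) span, the end slopes from the loading are:
  at D: triangular load, peak 29: 7w₀L³/(360EI) = 237.9/EI
  at E: triangular load, peak 29: w₀L³/(45EI) = 271.9/EI
  at D: point load 128 at a = 0.94: Pab(L + b)/(6LEI) = 246.6/EI
  at E: point load 128 at a = 0.94: Pab(L + a)/(6LEI) = 148/EI
  θ_D0 = 484.5/EI,  θ_E0 = 419.9/EI
Flexibility coefficients: a unit moment at one end gives L/(3EI) there and L/(6EI) at the far end, so f₁₁ = f₂₂ = 2.5/EI and f₁₂ = f₂₁ = 1.25/EI.
Compatibility — zero rotation at each built-in end:
  2.5 M_D + 1.25 M_E = 484.5
  1.25 M_D + 2.5 M_E = 419.9
Solving the pair gives M_D = 146.4 kN·m and M_E = 94.75 kN·m (hogging).

M_D = 146.4 kN·m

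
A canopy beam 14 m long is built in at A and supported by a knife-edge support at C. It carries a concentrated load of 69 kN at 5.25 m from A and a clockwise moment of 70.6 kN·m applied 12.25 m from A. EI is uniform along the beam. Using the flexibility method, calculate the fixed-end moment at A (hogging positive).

M_A = 150.3 kN·m

Release the roller at C. Primary structure: cantilever fixed at A.
Downward deflection at the released point C due to the loads:
  point load 69 at a = 5.25: Pa²(3L − a)/(6EI) = 11649/EI
  clockwise couple 70.6 at a = 12.25: M₀a(2L − a)/(2EI) = 6811/EI
  δ_0 = 18459/EI
Flexibility coefficient — unit upward force at C: δ_{CC} = L³/(3EI) = 914.7/EI.
Compatibility at C: δ_0 − R_C·δ_{CC} = 0, so R_C = 18459/914.7 = 20.18 kN.
Moment equilibrium about A: M_A = Σ(load moments about A) − R_C·L = 432.9 − 20.18×14 = 150.3 kN·m.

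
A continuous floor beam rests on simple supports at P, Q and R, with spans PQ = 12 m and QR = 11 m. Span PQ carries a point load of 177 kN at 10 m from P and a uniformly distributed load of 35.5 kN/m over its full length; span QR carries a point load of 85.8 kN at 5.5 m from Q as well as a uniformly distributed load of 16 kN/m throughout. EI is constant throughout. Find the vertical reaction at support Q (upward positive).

Take M_Q as the redundant. Released structure: two simple spans PQ and QR with a hinge at Q.
Discontinuity in slope at Q on the released structure — sum the simple-span end rotations:
  span PQ: point load 177 at a = 10: Pab(L + a)/(6LEI) = 1082/EI
  span PQ: UDL 35.5: wL³/(24EI) = 2556/EI
  span QR: point load 85.8 at a = 5.5: Pab(L + b)/(6LEI) = 648.9/EI
  span QR: UDL 16: wL³/(24EI) = 887.3/EI
  relative rotation θ_0 = (3638 + 1536)/EI = 5174/EI
A unit hogging moment at Q produces rotation L₁/(3EI) + L₂/(3EI) = 7.667/EI.
Compatibility: M_Q·(L₁+L₂)/(3EI) = θ_0, giving M_Q = 674.9 kN·m (hogging).
Span PQ, ΣM about P with M_Q applied at Q: R_Q^{PQ}·12 = 4326 + 674.9, so R_Q^{PQ} = 416.7 kN and R_P = 603 − 416.7 = 186.3 kN.
Span QR, ΣM about R: R_Q^{QR}·11 = 1440 + 674.9, so R_Q^{QR} = 192.3 kN and R_R = 261.8 − 192.3 = 69.55 kN.
R_Q = 416.7 + 192.3 = 609 kN.

R_Q = 609 kN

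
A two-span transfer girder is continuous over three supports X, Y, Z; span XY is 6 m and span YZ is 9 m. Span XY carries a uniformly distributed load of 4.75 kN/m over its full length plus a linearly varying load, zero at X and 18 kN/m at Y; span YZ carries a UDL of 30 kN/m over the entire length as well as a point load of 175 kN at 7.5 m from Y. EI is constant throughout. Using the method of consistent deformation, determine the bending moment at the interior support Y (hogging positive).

M_Y = 284.6 kN·m

Release continuity at Y by inserting a hinge; the redundant is the internal moment M_Y. The primary structure is two simply-supported spans XY and YZ.
End slopes at the hinge Y, treating each span as simply supported:
  span XY: UDL 4.75: wL³/(24EI) = 42.75/EI
  span XY: triangular load, peak 18: w₀L³/(45EI) = 86.4/EI
  span YZ: UDL 30: wL³/(24EI) = 911.2/EI
  span YZ: point load 175 at a = 7.5: Pab(L + b)/(6LEI) = 382.8/EI
  relative rotation θ_0 = (129.2 + 1294)/EI = 1423/EI
A unit hogging moment at Y produces rotation L₁/(3EI) + L₂/(3EI) = 5/EI.
Slope continuity at Y: θ_0 = M_Y·5/EI, so M_Y = 1423/5 = 284.6 kN·m (hogging).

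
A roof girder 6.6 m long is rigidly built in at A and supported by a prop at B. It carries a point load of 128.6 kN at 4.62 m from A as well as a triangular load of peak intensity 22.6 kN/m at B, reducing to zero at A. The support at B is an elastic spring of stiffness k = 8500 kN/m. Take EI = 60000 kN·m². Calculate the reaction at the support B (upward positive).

Choose R_B as the redundant. The primary structure is the cantilever fixed at A.
Primary-structure tip deflection at B by superposition:
  point load 128.6 at a = 4.62: Pa²(3L − a)/(6EI) = 6945/EI
  triangular load, peak 22.6 at the free end: 11w₀L⁴/(120EI) = 3931/EI
  δ_0 = 10876/EI
Flexibility coefficient — unit upward force at B: δ_{BB} = L³/(3EI) = 95.83/EI.
With EI = 60000 kN·m²: δ_0 = 0.18126 m and δ_{BB} = 0.001597 m/kN.
Compatibility — the spring shortens by R_B/k under the reaction it provides: δ_0 − R_B·δ_{BB} = R_B/k. With 1/k = 0.000118 m/kN, R_B = δ_0 / (δ_{BB} + 1/k) = 0.18126 / (0.001597 + 0.000118) = 105.7 kN.

R_B = 105.7 kN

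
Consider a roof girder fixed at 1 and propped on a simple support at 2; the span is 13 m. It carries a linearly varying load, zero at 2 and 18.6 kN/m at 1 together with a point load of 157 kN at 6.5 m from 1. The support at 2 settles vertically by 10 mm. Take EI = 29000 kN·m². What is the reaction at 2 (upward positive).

R_2 = 72.85 kN

Release the roller at 2. Primary structure: cantilever fixed at 1.
Primary-structure tip deflection at 2 by superposition:
  triangular load, peak 18.6 at the fixed end: w₀L⁴/(30EI) = 17708/EI
  point load 157 at a = 6.5: Pa²(3L − a)/(6EI) = 35930/EI
  δ_0 = 53638/EI
Flexibility coefficient — unit upward force at 2: δ_{22} = L³/(3EI) = 732.3/EI.
With EI = 29000 kN·m²: δ_0 = 1.8496 m and δ_{22} = 0.025253 m/kN.
Compatibility — the beam at 2 must follow the support down by 0.01 m: δ_0 − R_2·δ_{22} = 0.01, so R_2 = (1.8496 − 0.01)/0.025253 = 72.85 kN.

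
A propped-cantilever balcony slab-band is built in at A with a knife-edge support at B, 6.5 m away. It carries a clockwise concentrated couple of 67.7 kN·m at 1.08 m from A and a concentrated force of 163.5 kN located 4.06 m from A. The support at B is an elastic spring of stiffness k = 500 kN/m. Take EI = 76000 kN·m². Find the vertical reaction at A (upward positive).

Choose R_B as the redundant. The primary structure is the cantilever fixed at A.
Primary-structure tip deflection at B by superposition:
  clockwise couple 67.7 at a = 1.08: M₀a(2L − a)/(2EI) = 435.8/EI
  point load 163.5 at a = 4.06: Pa²(3L − a)/(6EI) = 6935/EI
  δ_0 = 7371/EI
Tip deflection under a unit load at B: L³/(3EI) = 91.54/EI.
With EI = 76000 kN·m²: δ_0 = 0.096988 m and δ_{BB} = 0.001204 m/kN.
Compatibility — the spring shortens by R_B/k under the reaction it provides: δ_0 − R_B·δ_{BB} = R_B/k. With 1/k = 0.002 m/kN, R_B = δ_0 / (δ_{BB} + 1/k) = 0.096988 / (0.001204 + 0.002) = 30.27 kN.
Vertical equilibrium: R_A = ΣP − R_B = 163.5 − 30.27 = 133.2 kN.

R_A = 133.2 kN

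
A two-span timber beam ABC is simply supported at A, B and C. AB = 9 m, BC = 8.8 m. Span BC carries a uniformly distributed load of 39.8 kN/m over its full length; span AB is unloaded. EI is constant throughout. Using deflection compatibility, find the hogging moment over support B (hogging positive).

Release continuity at B by inserting a hinge; the redundant is the internal moment M_B. The primary structure is two simply-supported spans AB and BC.
Rotations at B on the released spans (each span's end-slope, ×1/EI):
  span BC: UDL 39.8: wL³/(24EI) = 1130/EI
  relative rotation θ_0 = (0 + 1130)/EI = 1130/EI
A unit hogging moment at B produces rotation L₁/(3EI) + L₂/(3EI) = 5.933/EI.
Compatibility: M_B·(L₁+L₂)/(3EI) = θ_0, giving M_B = 190.5 kN·m (hogging).

M_B = 190.5 kN·m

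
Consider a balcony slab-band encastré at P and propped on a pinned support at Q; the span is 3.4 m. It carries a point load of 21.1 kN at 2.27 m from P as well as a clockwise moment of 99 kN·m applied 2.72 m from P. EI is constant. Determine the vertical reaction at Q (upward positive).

R_Q = 52.9 kN

Take the reaction at Q as the redundant and release it; the primary structure is a cantilever fixed at P.
Free-end deflection of the primary structure under the applied loading (downward +):
  point load 21.1 at a = 2.27: Pa²(3L − a)/(6EI) = 143.7/EI
  clockwise couple 99 at a = 2.72: M₀a(2L − a)/(2EI) = 549.3/EI
  δ_0 = 693/EI
Flexibility coefficient — unit upward force at Q: δ_{QQ} = L³/(3EI) = 13.1/EI.
The prop prevents deflection at Q: R_Q = δ_0/δ_{QQ} = 693/13.1 = 52.9 kN.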